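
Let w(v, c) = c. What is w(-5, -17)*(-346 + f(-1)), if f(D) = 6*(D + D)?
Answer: 6086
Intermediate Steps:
f(D) = 12*D (f(D) = 6*(2*D) = 12*D)
w(-5, -17)*(-346 + f(-1)) = -17*(-346 + 12*(-1)) = -17*(-346 - 12) = -17*(-358) = 6086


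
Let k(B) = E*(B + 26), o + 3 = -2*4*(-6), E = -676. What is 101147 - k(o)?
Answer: 149143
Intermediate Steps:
o = 45 (o = -3 - 2*4*(-6) = -3 - 8*(-6) = -3 + 48 = 45)
k(B) = -17576 - 676*B (k(B) = -676*(B + 26) = -676*(26 + B) = -17576 - 676*B)
101147 - k(o) = 101147 - (-17576 - 676*45) = 101147 - (-17576 - 30420) = 101147 - 1*(-47996) = 101147 + 47996 = 149143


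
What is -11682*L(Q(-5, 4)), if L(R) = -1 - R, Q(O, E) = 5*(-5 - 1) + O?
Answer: -397188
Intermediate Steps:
Q(O, E) = -30 + O (Q(O, E) = 5*(-6) + O = -30 + O)
-11682*L(Q(-5, 4)) = -11682*(-1 - (-30 - 5)) = -11682*(-1 - 1*(-35)) = -11682*(-1 + 35) = -11682*34 = -397188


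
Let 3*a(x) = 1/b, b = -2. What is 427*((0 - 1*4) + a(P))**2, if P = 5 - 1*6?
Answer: 266875/36 ≈ 7413.2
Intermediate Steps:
P = -1 (P = 5 - 6 = -1)
a(x) = -1/6 (a(x) = (1/3)/(-2) = (1/3)*(-1/2) = -1/6)
427*((0 - 1*4) + a(P))**2 = 427*((0 - 1*4) - 1/6)**2 = 427*((0 - 4) - 1/6)**2 = 427*(-4 - 1/6)**2 = 427*(-25/6)**2 = 427*(625/36) = 266875/36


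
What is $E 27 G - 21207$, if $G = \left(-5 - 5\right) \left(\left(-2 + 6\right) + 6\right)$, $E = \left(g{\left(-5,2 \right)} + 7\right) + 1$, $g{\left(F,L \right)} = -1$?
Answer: $-40107$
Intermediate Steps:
$E = 7$ ($E = \left(-1 + 7\right) + 1 = 6 + 1 = 7$)
$G = -100$ ($G = - 10 \left(4 + 6\right) = \left(-10\right) 10 = -100$)
$E 27 G - 21207 = 7 \cdot 27 \left(-100\right) - 21207 = 189 \left(-100\right) - 21207 = -18900 - 21207 = -40107$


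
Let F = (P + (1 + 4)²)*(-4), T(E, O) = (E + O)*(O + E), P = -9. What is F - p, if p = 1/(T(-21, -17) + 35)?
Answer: -94657/1479 ≈ -64.001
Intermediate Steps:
T(E, O) = (E + O)² (T(E, O) = (E + O)*(E + O) = (E + O)²)
F = -64 (F = (-9 + (1 + 4)²)*(-4) = (-9 + 5²)*(-4) = (-9 + 25)*(-4) = 16*(-4) = -64)
p = 1/1479 (p = 1/((-21 - 17)² + 35) = 1/((-38)² + 35) = 1/(1444 + 35) = 1/1479 ≈ 0.00067613)
F - p = -64 - 1*1/1479 = -64 - 1/1479 = -94657/1479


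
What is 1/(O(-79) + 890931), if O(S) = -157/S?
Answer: 79/70383706 ≈ 1.1224e-6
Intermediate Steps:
1/(O(-79) + 890931) = 1/(-157/(-79) + 890931) = 1/(-157*(-1/79) + 890931) = 1/(157/79 + 890931) = 1/(70383706/79) = 79/70383706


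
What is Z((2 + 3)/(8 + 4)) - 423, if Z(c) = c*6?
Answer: -841/2 ≈ -420.50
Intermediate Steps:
Z(c) = 6*c
Z((2 + 3)/(8 + 4)) - 423 = 6*((2 + 3)/(8 + 4)) - 423 = 6*(5/12) - 423 = 5/2 - 423 = -841/2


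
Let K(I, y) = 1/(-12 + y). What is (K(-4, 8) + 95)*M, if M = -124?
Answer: -11749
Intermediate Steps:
(K(-4, 8) + 95)*M = (1/(-12 + 8) + 95)*(-124) = (1/(-4) + 95)*(-124) = (-1/4 + 95)*(-124) = (379/4)*(-124) = -11749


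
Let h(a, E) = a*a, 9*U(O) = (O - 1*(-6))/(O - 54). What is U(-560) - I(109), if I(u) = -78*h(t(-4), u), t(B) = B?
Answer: 3448501/2763 ≈ 1248.1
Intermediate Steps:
U(O) = (6 + O)/(9*(-54 + O)) (U(O) = ((O - 1*(-6))/(O - 54))/9 = ((O + 6)/(-54 + O))/9 = ((6 + O)/(-54 + O))/9 = (6 + O)/(9*(-54 + O)))
h(a, E) = a²
I(u) = -1248 (I(u) = -78*(-4)² = -78*16 = -1248)
U(-560) - I(109) = (6 - 560)/(9*(-54 - 560)) - 1*(-1248) = (⅑)*(-554)/(-614) + 1248 = (⅑)*(-1/614)*(-554) + 1248 = 277/2763 + 1248 = 3448501/2763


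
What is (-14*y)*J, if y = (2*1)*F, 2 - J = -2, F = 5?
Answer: -560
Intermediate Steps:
J = 4 (J = 2 - 1*(-2) = 2 + 2 = 4)
y = 10 (y = (2*1)*5 = 2*5 = 10)
(-14*y)*J = -14*10*4 = -140*4 = -560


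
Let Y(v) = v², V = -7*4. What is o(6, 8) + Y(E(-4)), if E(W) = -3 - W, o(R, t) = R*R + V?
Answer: 9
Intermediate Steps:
V = -28
o(R, t) = -28 + R² (o(R, t) = R*R - 28 = R² - 28 = -28 + R²)
o(6, 8) + Y(E(-4)) = (-28 + 6²) + (-3 - 1*(-4))² = (-28 + 36) + (-3 + 4)² = 8 + 1² = 8 + 1 = 9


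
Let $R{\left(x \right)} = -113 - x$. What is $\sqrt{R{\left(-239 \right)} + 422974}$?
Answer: $10 \sqrt{4231} \approx 650.46$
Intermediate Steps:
$\sqrt{R{\left(-239 \right)} + 422974} = \sqrt{\left(-113 - -239\right) + 422974} = \sqrt{\left(-113 + 239\right) + 422974} = \sqrt{126 + 422974} = \sqrt{423100} = 10 \sqrt{4231}$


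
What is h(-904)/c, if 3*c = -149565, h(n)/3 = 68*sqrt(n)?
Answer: -408*I*sqrt(226)/49855 ≈ -0.12303*I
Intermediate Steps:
h(n) = 204*sqrt(n) (h(n) = 3*(68*sqrt(n)) = 204*sqrt(n))
c = -49855 (c = (1/3)*(-149565) = -49855)
h(-904)/c = (204*sqrt(-904))/(-49855) = (204*(2*I*sqrt(226)))*(-1/49855) = (408*I*sqrt(226))*(-1/49855) = -408*I*sqrt(226)/49855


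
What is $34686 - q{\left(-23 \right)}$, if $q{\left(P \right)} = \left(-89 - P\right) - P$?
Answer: $34729$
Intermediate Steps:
$q{\left(P \right)} = -89 - 2 P$
$34686 - q{\left(-23 \right)} = 34686 - \left(-89 - -46\right) = 34686 - \left(-89 + 46\right) = 34686 - -43 = 34686 + 43 = 34729$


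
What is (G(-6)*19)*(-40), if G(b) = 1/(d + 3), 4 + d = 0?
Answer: 760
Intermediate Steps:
d = -4 (d = -4 + 0 = -4)
G(b) = -1 (G(b) = 1/(-4 + 3) = 1/(-1) = -1)
(G(-6)*19)*(-40) = -1*19*(-40) = -19*(-40) = 760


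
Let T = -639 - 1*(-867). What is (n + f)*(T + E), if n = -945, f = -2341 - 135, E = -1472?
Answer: 4255724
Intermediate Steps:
f = -2476
T = 228 (T = -639 + 867 = 228)
(n + f)*(T + E) = (-945 - 2476)*(228 - 1472) = -3421*(-1244) = 4255724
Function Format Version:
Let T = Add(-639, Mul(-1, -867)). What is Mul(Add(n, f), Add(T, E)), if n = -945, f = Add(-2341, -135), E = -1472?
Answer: 4255724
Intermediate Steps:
f = -2476
T = 228 (T = Add(-639, 867) = 228)
Mul(Add(n, f), Add(T, E)) = Mul(Add(-945, -2476), Add(228, -1472)) = Mul(-3421, -1244) = 4255724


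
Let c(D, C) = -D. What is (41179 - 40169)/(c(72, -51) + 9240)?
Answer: 505/4584 ≈ 0.11017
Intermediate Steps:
(41179 - 40169)/(c(72, -51) + 9240) = (41179 - 40169)/(-1*72 + 9240) = 1010/(-72 + 9240) = 1010/9168 = 1010*(1/9168) = 505/4584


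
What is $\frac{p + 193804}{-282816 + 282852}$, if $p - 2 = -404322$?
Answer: $- \frac{17543}{3} \approx -5847.7$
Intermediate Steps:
$p = -404320$ ($p = 2 - 404322 = -404320$)
$\frac{p + 193804}{-282816 + 282852} = \frac{-404320 + 193804}{-282816 + 282852} = - \frac{210516}{36} = \left(-210516\right) \frac{1}{36} = - \frac{17543}{3}$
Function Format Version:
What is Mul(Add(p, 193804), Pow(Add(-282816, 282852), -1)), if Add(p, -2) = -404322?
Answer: Rational(-17543, 3) ≈ -5847.7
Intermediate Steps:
p = -404320 (p = Add(2, -404322) = -404320)
Mul(Add(p, 193804), Pow(Add(-282816, 282852), -1)) = Mul(Add(-404320, 193804), Pow(Add(-282816, 282852), -1)) = Mul(-210516, Pow(36, -1)) = Mul(-210516, Rational(1, 36)) = Rational(-17543, 3)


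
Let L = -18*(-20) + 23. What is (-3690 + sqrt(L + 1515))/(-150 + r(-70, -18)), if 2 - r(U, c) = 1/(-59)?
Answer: 217710/8731 - 59*sqrt(1898)/8731 ≈ 24.641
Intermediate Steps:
L = 383 (L = 360 + 23 = 383)
r(U, c) = 119/59 (r(U, c) = 2 - 1/(-59) = 2 - 1*(-1/59) = 2 + 1/59 = 119/59)
(-3690 + sqrt(L + 1515))/(-150 + r(-70, -18)) = (-3690 + sqrt(383 + 1515))/(-150 + 119/59) = (-3690 + sqrt(1898))/(-8731/59) = (-3690 + sqrt(1898))*(-59/8731) = 217710/8731 - 59*sqrt(1898)/8731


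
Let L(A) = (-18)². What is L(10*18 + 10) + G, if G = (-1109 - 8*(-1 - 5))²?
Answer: 1126045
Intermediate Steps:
L(A) = 324
G = 1125721 (G = (-1109 - 8*(-6))² = (-1109 + 48)² = (-1061)² = 1125721)
L(10*18 + 10) + G = 324 + 1125721 = 1126045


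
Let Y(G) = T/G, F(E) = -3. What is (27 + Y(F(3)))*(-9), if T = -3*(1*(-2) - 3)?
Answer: -198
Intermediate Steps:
T = 15 (T = -3*(-2 - 3) = -3*(-5) = 15)
Y(G) = 15/G
(27 + Y(F(3)))*(-9) = (27 + 15/(-3))*(-9) = (27 + 15*(-⅓))*(-9) = (27 - 5)*(-9) = 22*(-9) = -198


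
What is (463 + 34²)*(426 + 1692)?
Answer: 3429042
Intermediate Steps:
(463 + 34²)*(426 + 1692) = (463 + 1156)*2118 = 1619*2118 = 3429042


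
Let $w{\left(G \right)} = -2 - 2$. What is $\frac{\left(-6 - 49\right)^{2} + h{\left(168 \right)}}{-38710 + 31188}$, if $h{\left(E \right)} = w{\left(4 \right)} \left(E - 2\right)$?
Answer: $- \frac{2361}{7522} \approx -0.31388$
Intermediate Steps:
$w{\left(G \right)} = -4$ ($w{\left(G \right)} = -2 - 2 = -4$)
$h{\left(E \right)} = 8 - 4 E$ ($h{\left(E \right)} = - 4 \left(E - 2\right) = - 4 \left(-2 + E\right) = 8 - 4 E$)
$\frac{\left(-6 - 49\right)^{2} + h{\left(168 \right)}}{-38710 + 31188} = \frac{\left(-6 - 49\right)^{2} + \left(8 - 672\right)}{-38710 + 31188} = \frac{\left(-55\right)^{2} + \left(8 - 672\right)}{-7522} = \left(3025 - 664\right) \left(- \frac{1}{7522}\right) = 2361 \left(- \frac{1}{7522}\right) = - \frac{2361}{7522}$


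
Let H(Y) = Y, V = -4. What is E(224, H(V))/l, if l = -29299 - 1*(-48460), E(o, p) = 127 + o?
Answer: 39/2129 ≈ 0.018318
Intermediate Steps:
l = 19161 (l = -29299 + 48460 = 19161)
E(224, H(V))/l = (127 + 224)/19161 = 351*(1/19161) = 39/2129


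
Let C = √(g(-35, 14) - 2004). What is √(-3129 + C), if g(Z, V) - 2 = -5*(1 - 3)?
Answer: √(-3129 + 2*I*√498) ≈ 0.3989 + 55.939*I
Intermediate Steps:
g(Z, V) = 12 (g(Z, V) = 2 - 5*(1 - 3) = 2 - 5*(-2) = 2 + 10 = 12)
C = 2*I*√498 (C = √(12 - 2004) = √(-1992) = 2*I*√498 ≈ 44.632*I)
√(-3129 + C) = √(-3129 + 2*I*√498)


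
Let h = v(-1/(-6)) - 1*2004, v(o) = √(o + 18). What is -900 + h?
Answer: -2904 + √654/6 ≈ -2899.7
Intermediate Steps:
v(o) = √(18 + o)
h = -2004 + √654/6 (h = √(18 - 1/(-6)) - 1*2004 = √(18 - 1*(-⅙)) - 2004 = √(18 + ⅙) - 2004 = √(109/6) - 2004 = √654/6 - 2004 = -2004 + √654/6 ≈ -1999.7)
-900 + h = -900 + (-2004 + √654/6) = -2904 + √654/6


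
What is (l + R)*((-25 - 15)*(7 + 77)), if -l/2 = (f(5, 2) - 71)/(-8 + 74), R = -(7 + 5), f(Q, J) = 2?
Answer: 366240/11 ≈ 33295.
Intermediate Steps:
R = -12 (R = -1*12 = -12)
l = 23/11 (l = -2*(2 - 71)/(-8 + 74) = -(-138)/66 = -2*(-23/22) = 23/11 ≈ 2.0909)
(l + R)*((-25 - 15)*(7 + 77)) = (23/11 - 12)*((-25 - 15)*(7 + 77)) = -(-4360)*84/11 = -109/11*(-3360) = 366240/11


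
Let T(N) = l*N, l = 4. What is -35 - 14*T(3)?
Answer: -203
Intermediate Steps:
T(N) = 4*N
-35 - 14*T(3) = -35 - 56*3 = -35 - 14*12 = -35 - 168 = -203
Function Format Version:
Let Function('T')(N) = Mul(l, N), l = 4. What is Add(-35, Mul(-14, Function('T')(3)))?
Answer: -203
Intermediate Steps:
Function('T')(N) = Mul(4, N)
Add(-35, Mul(-14, Function('T')(3))) = Add(-35, Mul(-14, Mul(4, 3))) = Add(-35, Mul(-14, 12)) = Add(-35, -168) = -203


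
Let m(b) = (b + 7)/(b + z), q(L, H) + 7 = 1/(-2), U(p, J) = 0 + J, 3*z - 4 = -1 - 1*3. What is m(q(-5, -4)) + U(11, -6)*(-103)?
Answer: 9271/15 ≈ 618.07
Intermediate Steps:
z = 0 (z = 4/3 + (-1 - 1*3)/3 = 4/3 + (-1 - 3)/3 = 4/3 + (⅓)*(-4) = 4/3 - 4/3 = 0)
U(p, J) = J
q(L, H) = -15/2 (q(L, H) = -7 + 1/(-2) = -7 - ½ = -15/2)
m(b) = (7 + b)/b (m(b) = (b + 7)/(b + 0) = (7 + b)/b)
m(q(-5, -4)) + U(11, -6)*(-103) = (7 - 15/2)/(-15/2) - 6*(-103) = -2/15*(-½) + 618 = 1/15 + 618 = 9271/15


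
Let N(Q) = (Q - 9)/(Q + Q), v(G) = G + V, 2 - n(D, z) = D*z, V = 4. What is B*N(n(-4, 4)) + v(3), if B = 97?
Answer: 125/4 ≈ 31.250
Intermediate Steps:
n(D, z) = 2 - D*z
v(G) = 4 + G (v(G) = G + 4 = 4 + G)
N(Q) = (-9 + Q)/(2*Q) (N(Q) = (-9 + Q)/((2*Q)) = (-9 + Q)*(1/(2*Q)) = (-9 + Q)/(2*Q))
B*N(n(-4, 4)) + v(3) = 97*((-9 + (2 - 1*(-4)*4))/(2*(2 - 1*(-4)*4))) + (4 + 3) = 97*((-9 + (2 + 16))/(2*(2 + 16))) + 7 = 97*((½)*(-9 + 18)/18) + 7 = 97*((½)*(1/18)*9) + 7 = 97*(¼) + 7 = 97/4 + 7 = 125/4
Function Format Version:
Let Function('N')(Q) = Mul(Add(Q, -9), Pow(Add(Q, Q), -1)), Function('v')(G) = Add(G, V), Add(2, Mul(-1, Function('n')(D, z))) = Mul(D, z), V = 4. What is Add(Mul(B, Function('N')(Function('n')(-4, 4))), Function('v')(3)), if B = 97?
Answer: Rational(125, 4) ≈ 31.250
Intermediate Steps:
Function('n')(D, z) = Add(2, Mul(-1, D, z)) (Function('n')(D, z) = Add(2, Mul(-1, Mul(D, z))) = Add(2, Mul(-1, D, z)))
Function('v')(G) = Add(4, G) (Function('v')(G) = Add(G, 4) = Add(4, G))
Function('N')(Q) = Mul(Rational(1, 2), Pow(Q, -1), Add(-9, Q)) (Function('N')(Q) = Mul(Add(-9, Q), Pow(Mul(2, Q), -1)) = Mul(Add(-9, Q), Mul(Rational(1, 2), Pow(Q, -1))) = Mul(Rational(1, 2), Pow(Q, -1), Add(-9, Q)))
Add(Mul(B, Function('N')(Function('n')(-4, 4))), Function('v')(3)) = Add(Mul(97, Mul(Rational(1, 2), Pow(Add(2, Mul(-1, -4, 4)), -1), Add(-9, Add(2, Mul(-1, -4, 4))))), Add(4, 3)) = Add(Mul(97, Mul(Rational(1, 2), Pow(Add(2, 16), -1), Add(-9, Add(2, 16)))), 7) = Add(Mul(97, Mul(Rational(1, 2), Pow(18, -1), Add(-9, 18))), 7) = Add(Mul(97, Mul(Rational(1, 2), Rational(1, 18), 9)), 7) = Add(Mul(97, Rational(1, 4)), 7) = Add(Rational(97, 4), 7) = Rational(125, 4)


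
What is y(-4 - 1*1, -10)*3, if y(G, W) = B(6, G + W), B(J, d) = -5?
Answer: -15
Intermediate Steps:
y(G, W) = -5
y(-4 - 1*1, -10)*3 = -5*3 = -15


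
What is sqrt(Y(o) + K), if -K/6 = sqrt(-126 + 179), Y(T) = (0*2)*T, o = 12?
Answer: I*sqrt(6)*53**(1/4) ≈ 6.6091*I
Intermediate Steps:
Y(T) = 0 (Y(T) = 0*T = 0)
K = -6*sqrt(53) (K = -6*sqrt(-126 + 179) = -6*sqrt(53) ≈ -43.681)
sqrt(Y(o) + K) = sqrt(0 - 6*sqrt(53)) = sqrt(-6*sqrt(53)) = I*sqrt(6)*53**(1/4)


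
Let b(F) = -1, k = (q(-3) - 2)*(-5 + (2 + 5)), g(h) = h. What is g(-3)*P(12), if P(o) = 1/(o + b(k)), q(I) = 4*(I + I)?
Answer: -3/11 ≈ -0.27273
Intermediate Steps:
q(I) = 8*I (q(I) = 4*(2*I) = 8*I)
k = -52 (k = (8*(-3) - 2)*(-5 + (2 + 5)) = (-24 - 2)*(-5 + 7) = -26*2 = -52)
P(o) = 1/(-1 + o) (P(o) = 1/(o - 1) = 1/(-1 + o))
g(-3)*P(12) = -3/(-1 + 12) = -3/11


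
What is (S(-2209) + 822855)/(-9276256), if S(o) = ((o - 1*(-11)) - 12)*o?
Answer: -5704745/9276256 ≈ -0.61498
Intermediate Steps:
S(o) = o*(-1 + o) (S(o) = ((o + 11) - 12)*o = ((11 + o) - 12)*o = (-1 + o)*o = o*(-1 + o))
(S(-2209) + 822855)/(-9276256) = (-2209*(-1 - 2209) + 822855)/(-9276256) = (-2209*(-2210) + 822855)*(-1/9276256) = (4881890 + 822855)*(-1/9276256) = 5704745*(-1/9276256) = -5704745/9276256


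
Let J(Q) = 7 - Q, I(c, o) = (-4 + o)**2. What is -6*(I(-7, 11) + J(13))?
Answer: -258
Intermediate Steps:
-6*(I(-7, 11) + J(13)) = -6*((-4 + 11)**2 + (7 - 1*13)) = -6*(7**2 + (7 - 13)) = -6*(49 - 6) = -6*43 = -258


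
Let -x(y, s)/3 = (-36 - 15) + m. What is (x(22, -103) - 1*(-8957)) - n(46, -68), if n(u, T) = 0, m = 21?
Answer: 9047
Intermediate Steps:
x(y, s) = 90 (x(y, s) = -3*((-36 - 15) + 21) = -3*(-51 + 21) = -3*(-30) = 90)
(x(22, -103) - 1*(-8957)) - n(46, -68) = (90 - 1*(-8957)) - 1*0 = (90 + 8957) + 0 = 9047 + 0 = 9047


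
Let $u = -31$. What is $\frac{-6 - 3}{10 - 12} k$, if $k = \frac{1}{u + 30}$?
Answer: $- \frac{9}{2} \approx -4.5$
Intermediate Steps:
$k = -1$ ($k = \frac{1}{-31 + 30} = \frac{1}{-1} = -1$)
$\frac{-6 - 3}{10 - 12} k = \frac{-6 - 3}{10 - 12} \left(-1\right) = - \frac{9}{-2} \left(-1\right) = \left(-9\right) \left(- \frac{1}{2}\right) \left(-1\right) = \frac{9}{2} \left(-1\right) = - \frac{9}{2}$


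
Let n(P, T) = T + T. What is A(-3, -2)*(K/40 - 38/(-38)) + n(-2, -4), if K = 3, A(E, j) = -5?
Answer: -107/8 ≈ -13.375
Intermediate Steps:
n(P, T) = 2*T
A(-3, -2)*(K/40 - 38/(-38)) + n(-2, -4) = -5*(3/40 - 38/(-38)) + 2*(-4) = -5*(3*(1/40) - 38*(-1/38)) - 8 = -5*(3/40 + 1) - 8 = -5*43/40 - 8 = -43/8 - 8 = -107/8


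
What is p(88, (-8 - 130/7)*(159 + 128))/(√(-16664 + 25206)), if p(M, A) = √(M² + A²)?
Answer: √124208410510/4271 ≈ 82.517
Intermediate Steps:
p(M, A) = √(A² + M²)
p(88, (-8 - 130/7)*(159 + 128))/(√(-16664 + 25206)) = √(((-8 - 130/7)*(159 + 128))² + 88²)/(√(-16664 + 25206)) = √(((-8 - 130*⅐)*287)² + 7744)/(√8542) = √(((-8 - 130/7)*287)² + 7744)*(√8542/8542) = √((-186/7*287)² + 7744)*(√8542/8542) = √((-7626)² + 7744)*(√8542/8542) = √(58155876 + 7744)*(√8542/8542) = √58163620*(√8542/8542) = (2*√14540905)*(√8542/8542) = √124208410510/4271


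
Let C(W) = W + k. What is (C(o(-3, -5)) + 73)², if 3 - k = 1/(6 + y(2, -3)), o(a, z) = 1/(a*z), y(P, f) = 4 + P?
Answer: 20784481/3600 ≈ 5773.5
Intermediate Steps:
o(a, z) = 1/(a*z)
k = 35/12 (k = 3 - 1/(6 + (4 + 2)) = 3 - 1/(6 + 6) = 3 - 1/12 = 35/12 ≈ 2.9167)
C(W) = 35/12 + W (C(W) = W + 35/12 = 35/12 + W)
(C(o(-3, -5)) + 73)² = ((35/12 + 1/(-3*(-5))) + 73)² = ((35/12 - ⅓*(-⅕)) + 73)² = ((35/12 + 1/15) + 73)² = (179/60 + 73)² = (4559/60)² = 20784481/3600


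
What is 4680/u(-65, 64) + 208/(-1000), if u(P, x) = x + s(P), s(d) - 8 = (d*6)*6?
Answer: -17888/7875 ≈ -2.2715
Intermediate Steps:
s(d) = 8 + 36*d (s(d) = 8 + (d*6)*6 = 8 + (6*d)*6 = 8 + 36*d)
u(P, x) = 8 + x + 36*P (u(P, x) = x + (8 + 36*P) = 8 + x + 36*P)
4680/u(-65, 64) + 208/(-1000) = 4680/(8 + 64 + 36*(-65)) + 208/(-1000) = 4680/(8 + 64 - 2340) + 208*(-1/1000) = 4680/(-2268) - 26/125 = 4680*(-1/2268) - 26/125 = -130/63 - 26/125 = -17888/7875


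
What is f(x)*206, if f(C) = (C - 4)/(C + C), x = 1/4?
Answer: -1545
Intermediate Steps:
x = ¼ ≈ 0.25000
f(C) = (-4 + C)/(2*C) (f(C) = (-4 + C)/((2*C)) = (-4 + C)*(1/(2*C)) = (-4 + C)/(2*C))
f(x)*206 = ((-4 + ¼)/(2*(¼)))*206 = ((½)*4*(-15/4))*206 = -15/2*206 = -1545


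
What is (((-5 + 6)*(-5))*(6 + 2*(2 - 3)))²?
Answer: 400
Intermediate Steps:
(((-5 + 6)*(-5))*(6 + 2*(2 - 3)))² = ((1*(-5))*(6 + 2*(-1)))² = (-5*(6 - 2))² = (-5*4)² = (-20)² = 400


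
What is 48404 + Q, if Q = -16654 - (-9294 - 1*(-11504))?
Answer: 29540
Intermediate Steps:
Q = -18864 (Q = -16654 - (-9294 + 11504) = -16654 - 1*2210 = -16654 - 2210 = -18864)
48404 + Q = 48404 - 18864 = 29540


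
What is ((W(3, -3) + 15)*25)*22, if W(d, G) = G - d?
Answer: 4950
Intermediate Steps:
((W(3, -3) + 15)*25)*22 = (((-3 - 1*3) + 15)*25)*22 = (((-3 - 3) + 15)*25)*22 = ((-6 + 15)*25)*22 = (9*25)*22 = 225*22 = 4950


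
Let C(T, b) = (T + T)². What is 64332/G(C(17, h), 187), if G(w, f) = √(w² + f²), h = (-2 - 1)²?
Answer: 64332*√4745/80665 ≈ 54.936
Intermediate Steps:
h = 9 (h = (-3)² = 9)
C(T, b) = 4*T² (C(T, b) = (2*T)² = 4*T²)
G(w, f) = √(f² + w²)
64332/G(C(17, h), 187) = 64332/(√(187² + (4*17²)²)) = 64332/(√(34969 + (4*289)²)) = 64332/(√(34969 + 1156²)) = 64332/(√(34969 + 1336336)) = 64332/(√1371305) = 64332/((17*√4745)) = 64332*(√4745/80665) = 64332*√4745/80665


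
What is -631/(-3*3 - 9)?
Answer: 631/18 ≈ 35.056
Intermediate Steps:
-631/(-3*3 - 9) = -631/(-9 - 9) = -631/(-18) = -631*(-1/18) = 631/18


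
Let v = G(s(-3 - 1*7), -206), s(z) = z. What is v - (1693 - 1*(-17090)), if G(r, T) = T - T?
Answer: -18783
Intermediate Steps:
G(r, T) = 0
v = 0
v - (1693 - 1*(-17090)) = 0 - (1693 - 1*(-17090)) = 0 - (1693 + 17090) = 0 - 1*18783 = 0 - 18783 = -18783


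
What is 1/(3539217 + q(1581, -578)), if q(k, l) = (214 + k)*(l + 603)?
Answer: 1/3584092 ≈ 2.7901e-7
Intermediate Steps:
q(k, l) = (214 + k)*(603 + l)
1/(3539217 + q(1581, -578)) = 1/(3539217 + (129042 + 214*(-578) + 603*1581 + 1581*(-578))) = 1/(3539217 + (129042 - 123692 + 953343 - 913818)) = 1/(3539217 + 44875) = 1/3584092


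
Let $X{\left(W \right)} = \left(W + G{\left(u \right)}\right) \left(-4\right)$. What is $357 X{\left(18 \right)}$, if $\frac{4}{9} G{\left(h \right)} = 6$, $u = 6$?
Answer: $-44982$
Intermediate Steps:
$G{\left(h \right)} = \frac{27}{2}$ ($G{\left(h \right)} = \frac{9}{4} \cdot 6 = \frac{27}{2}$)
$X{\left(W \right)} = -54 - 4 W$ ($X{\left(W \right)} = \left(W + \frac{27}{2}\right) \left(-4\right) = \left(\frac{27}{2} + W\right) \left(-4\right) = -54 - 4 W$)
$357 X{\left(18 \right)} = 357 \left(-54 - 72\right) = 357 \left(-126\right) = -44982$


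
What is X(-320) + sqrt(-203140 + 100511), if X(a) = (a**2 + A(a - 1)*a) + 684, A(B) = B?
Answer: 205804 + I*sqrt(102629) ≈ 2.058e+5 + 320.36*I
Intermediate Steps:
X(a) = 684 + a**2 + a*(-1 + a) (X(a) = (a**2 + (a - 1)*a) + 684 = (a**2 + (-1 + a)*a) + 684 = (a**2 + a*(-1 + a)) + 684 = 684 + a**2 + a*(-1 + a))
X(-320) + sqrt(-203140 + 100511) = (684 - 1*(-320) + 2*(-320)**2) + sqrt(-203140 + 100511) = (684 + 320 + 2*102400) + sqrt(-102629) = (684 + 320 + 204800) + I*sqrt(102629) = 205804 + I*sqrt(102629)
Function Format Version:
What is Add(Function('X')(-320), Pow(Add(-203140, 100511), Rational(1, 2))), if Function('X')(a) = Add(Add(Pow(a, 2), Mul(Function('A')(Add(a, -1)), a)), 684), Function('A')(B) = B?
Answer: Add(205804, Mul(I, Pow(102629, Rational(1, 2)))) ≈ Add(2.0580e+5, Mul(320.36, I))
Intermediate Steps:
Function('X')(a) = Add(684, Pow(a, 2), Mul(a, Add(-1, a))) (Function('X')(a) = Add(Add(Pow(a, 2), Mul(Add(a, -1), a)), 684) = Add(Add(Pow(a, 2), Mul(Add(-1, a), a)), 684) = Add(Add(Pow(a, 2), Mul(a, Add(-1, a))), 684) = Add(684, Pow(a, 2), Mul(a, Add(-1, a))))
Add(Function('X')(-320), Pow(Add(-203140, 100511), Rational(1, 2))) = Add(Add(684, Mul(-1, -320), Mul(2, Pow(-320, 2))), Pow(Add(-203140, 100511), Rational(1, 2))) = Add(Add(684, 320, Mul(2, 102400)), Pow(-102629, Rational(1, 2))) = Add(Add(684, 320, 204800), Mul(I, Pow(102629, Rational(1, 2)))) = Add(205804, Mul(I, Pow(102629, Rational(1, 2))))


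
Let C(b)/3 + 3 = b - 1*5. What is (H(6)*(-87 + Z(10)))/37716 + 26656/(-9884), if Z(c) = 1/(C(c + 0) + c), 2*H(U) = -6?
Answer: -191005681/71006656 ≈ -2.6900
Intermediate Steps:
H(U) = -3 (H(U) = (1/2)*(-6) = -3)
C(b) = -24 + 3*b (C(b) = -9 + 3*(b - 1*5) = -9 + 3*(b - 5) = -9 + 3*(-5 + b) = -9 + (-15 + 3*b) = -24 + 3*b)
Z(c) = 1/(-24 + 4*c) (Z(c) = 1/((-24 + 3*(c + 0)) + c) = 1/((-24 + 3*c) + c) = 1/(-24 + 4*c))
(H(6)*(-87 + Z(10)))/37716 + 26656/(-9884) = -3*(-87 + 1/(4*(-6 + 10)))/37716 + 26656/(-9884) = -3*(-87 + (1/4)/4)*(1/37716) + 26656*(-1/9884) = -3*(-87 + (1/4)*(1/4))*(1/37716) - 952/353 = -3*(-87 + 1/16)*(1/37716) - 952/353 = -3*(-1391/16)*(1/37716) - 952/353 = (4173/16)*(1/37716) - 952/353 = 1391/201152 - 952/353 = -191005681/71006656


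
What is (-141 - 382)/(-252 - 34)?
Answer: 523/286 ≈ 1.8287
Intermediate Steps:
(-141 - 382)/(-252 - 34) = -523/(-286) = -523*(-1/286) = 523/286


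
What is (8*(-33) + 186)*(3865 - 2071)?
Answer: -139932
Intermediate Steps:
(8*(-33) + 186)*(3865 - 2071) = (-264 + 186)*1794 = -78*1794 = -139932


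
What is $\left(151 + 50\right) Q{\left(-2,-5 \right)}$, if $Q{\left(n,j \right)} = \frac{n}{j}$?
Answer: $\frac{402}{5} \approx 80.4$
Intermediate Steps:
$\left(151 + 50\right) Q{\left(-2,-5 \right)} = \left(151 + 50\right) \left(- \frac{2}{-5}\right) = 201 \left(\left(-2\right) \left(- \frac{1}{5}\right)\right) = 201 \cdot \frac{2}{5} = \frac{402}{5}$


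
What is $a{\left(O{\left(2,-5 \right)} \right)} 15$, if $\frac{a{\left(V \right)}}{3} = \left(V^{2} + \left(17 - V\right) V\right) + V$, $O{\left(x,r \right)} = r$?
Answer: $-4050$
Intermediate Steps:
$a{\left(V \right)} = 3 V + 3 V^{2} + 3 V \left(17 - V\right)$ ($a{\left(V \right)} = 3 \left(\left(V^{2} + \left(17 - V\right) V\right) + V\right) = 3 \left(\left(V^{2} + V \left(17 - V\right)\right) + V\right) = 3 \left(V + V^{2} + V \left(17 - V\right)\right) = 3 V + 3 V^{2} + 3 V \left(17 - V\right)$)
$a{\left(O{\left(2,-5 \right)} \right)} 15 = 54 \left(-5\right) 15 = \left(-270\right) 15 = -4050$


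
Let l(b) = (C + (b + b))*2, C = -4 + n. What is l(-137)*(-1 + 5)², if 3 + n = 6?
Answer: -8800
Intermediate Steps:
n = 3 (n = -3 + 6 = 3)
C = -1 (C = -4 + 3 = -1)
l(b) = -2 + 4*b (l(b) = (-1 + (b + b))*2 = (-1 + 2*b)*2 = -2 + 4*b)
l(-137)*(-1 + 5)² = (-2 + 4*(-137))*(-1 + 5)² = (-2 - 548)*4² = -550*16 = -8800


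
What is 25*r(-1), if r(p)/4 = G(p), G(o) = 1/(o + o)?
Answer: -50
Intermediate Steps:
G(o) = 1/(2*o)
r(p) = 2/p (r(p) = 4*(1/(2*p)) = 2/p)
25*r(-1) = 25*(2/(-1)) = 25*(2*(-1)) = 25*(-2) = -50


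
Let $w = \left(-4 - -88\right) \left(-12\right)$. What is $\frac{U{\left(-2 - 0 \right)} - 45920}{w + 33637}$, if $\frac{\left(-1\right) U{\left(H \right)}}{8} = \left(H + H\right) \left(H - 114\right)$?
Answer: $- \frac{49632}{32629} \approx -1.5211$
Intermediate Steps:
$U{\left(H \right)} = - 16 H \left(-114 + H\right)$ ($U{\left(H \right)} = - 8 \left(H + H\right) \left(H - 114\right) = - 8 \cdot 2 H \left(-114 + H\right) = - 16 H \left(-114 + H\right)$)
$w = -1008$ ($w = \left(-4 + 88\right) \left(-12\right) = 84 \left(-12\right) = -1008$)
$\frac{U{\left(-2 - 0 \right)} - 45920}{w + 33637} = \frac{16 \left(-2 - 0\right) \left(114 - \left(-2 - 0\right)\right) - 45920}{-1008 + 33637} = \frac{16 \left(-2 + 0\right) \left(114 - \left(-2 + 0\right)\right) - 45920}{32629} = \left(16 \left(-2\right) \left(114 - -2\right) - 45920\right) \frac{1}{32629} = \left(16 \left(-2\right) \left(114 + 2\right) - 45920\right) \frac{1}{32629} = \left(16 \left(-2\right) 116 - 45920\right) \frac{1}{32629} = \left(-3712 - 45920\right) \frac{1}{32629} = \left(-49632\right) \frac{1}{32629} = - \frac{49632}{32629}$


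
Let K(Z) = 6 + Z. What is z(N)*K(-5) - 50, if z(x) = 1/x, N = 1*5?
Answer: -249/5 ≈ -49.800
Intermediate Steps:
N = 5
z(N)*K(-5) - 50 = (6 - 5)/5 - 50 = (⅕)*1 - 50 = ⅕ - 50 = -249/5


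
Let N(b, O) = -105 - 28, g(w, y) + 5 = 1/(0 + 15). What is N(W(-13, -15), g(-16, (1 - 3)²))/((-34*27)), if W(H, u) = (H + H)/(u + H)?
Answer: 133/918 ≈ 0.14488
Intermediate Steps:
W(H, u) = 2*H/(H + u) (W(H, u) = (2*H)/(H + u) = 2*H/(H + u))
g(w, y) = -74/15 (g(w, y) = -5 + 1/(0 + 15) = -5 + 1/15 = -74/15)
N(b, O) = -133
N(W(-13, -15), g(-16, (1 - 3)²))/((-34*27)) = -133/((-34*27)) = -133/(-918) = -133*(-1/918) = 133/918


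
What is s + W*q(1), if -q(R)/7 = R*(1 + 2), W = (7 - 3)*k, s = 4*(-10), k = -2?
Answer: 128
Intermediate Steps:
s = -40
W = -8 (W = (7 - 3)*(-2) = 4*(-2) = -8)
q(R) = -21*R (q(R) = -7*R*(1 + 2) = -7*R*3 = -21*R)
s + W*q(1) = -40 - (-168) = -40 - 8*(-21) = -40 + 168 = 128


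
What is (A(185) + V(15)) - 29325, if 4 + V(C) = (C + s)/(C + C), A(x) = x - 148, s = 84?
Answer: -292887/10 ≈ -29289.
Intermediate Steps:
A(x) = -148 + x
V(C) = -4 + (84 + C)/(2*C) (V(C) = -4 + (C + 84)/(C + C) = -4 + (84 + C)/((2*C)) = -4 + (84 + C)*(1/(2*C)) = -4 + (84 + C)/(2*C))
(A(185) + V(15)) - 29325 = ((-148 + 185) + (-7/2 + 42/15)) - 29325 = (37 + (-7/2 + 42*(1/15))) - 29325 = (37 + (-7/2 + 14/5)) - 29325 = (37 - 7/10) - 29325 = 363/10 - 29325 = -292887/10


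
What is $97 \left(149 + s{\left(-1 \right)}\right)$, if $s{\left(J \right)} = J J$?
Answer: $14550$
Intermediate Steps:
$s{\left(J \right)} = J^{2}$
$97 \left(149 + s{\left(-1 \right)}\right) = 97 \left(149 + \left(-1\right)^{2}\right) = 97 \left(149 + 1\right) = 97 \cdot 150 = 14550$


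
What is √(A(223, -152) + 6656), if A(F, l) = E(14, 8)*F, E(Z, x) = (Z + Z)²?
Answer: 4*√11343 ≈ 426.01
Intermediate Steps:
E(Z, x) = 4*Z² (E(Z, x) = (2*Z)² = 4*Z²)
A(F, l) = 784*F (A(F, l) = (4*14²)*F = (4*196)*F = 784*F)
√(A(223, -152) + 6656) = √(784*223 + 6656) = √(174832 + 6656) = √181488 = 4*√11343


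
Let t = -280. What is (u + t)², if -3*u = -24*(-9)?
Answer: 123904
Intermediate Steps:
u = -72 (u = -(-8)*(-9) = -⅓*216 = -72)
(u + t)² = (-72 - 280)² = (-352)² = 123904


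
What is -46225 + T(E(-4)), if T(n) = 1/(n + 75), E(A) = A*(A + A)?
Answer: -4946074/107 ≈ -46225.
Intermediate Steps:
E(A) = 2*A**2 (E(A) = A*(2*A) = 2*A**2)
T(n) = 1/(75 + n)
-46225 + T(E(-4)) = -46225 + 1/(75 + 2*(-4)**2) = -46225 + 1/(75 + 2*16) = -46225 + 1/(75 + 32) = -46225 + 1/107 = -4946074/107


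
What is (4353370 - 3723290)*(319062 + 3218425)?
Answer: 2228899808960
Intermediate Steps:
(4353370 - 3723290)*(319062 + 3218425) = 630080*3537487 = 2228899808960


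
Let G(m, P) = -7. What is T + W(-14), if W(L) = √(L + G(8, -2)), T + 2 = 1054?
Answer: 1052 + I*√21 ≈ 1052.0 + 4.5826*I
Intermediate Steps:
T = 1052 (T = -2 + 1054 = 1052)
W(L) = √(-7 + L) (W(L) = √(L - 7) = √(-7 + L))
T + W(-14) = 1052 + √(-7 - 14) = 1052 + √(-21) = 1052 + I*√21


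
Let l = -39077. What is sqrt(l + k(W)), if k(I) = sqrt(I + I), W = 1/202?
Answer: sqrt(-398624477 + 101*sqrt(101))/101 ≈ 197.68*I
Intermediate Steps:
W = 1/202 ≈ 0.0049505
k(I) = sqrt(2)*sqrt(I) (k(I) = sqrt(2*I) = sqrt(2)*sqrt(I))
sqrt(l + k(W)) = sqrt(-39077 + sqrt(2)*sqrt(1/202)) = sqrt(-39077 + sqrt(2)*(sqrt(202)/202)) = sqrt(-39077 + sqrt(101)/101)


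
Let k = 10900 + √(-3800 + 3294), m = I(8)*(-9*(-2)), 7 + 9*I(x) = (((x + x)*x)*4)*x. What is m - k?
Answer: -2722 - I*√506 ≈ -2722.0 - 22.494*I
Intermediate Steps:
I(x) = -7/9 + 8*x³/9 (I(x) = -7/9 + ((((x + x)*x)*4)*x)/9 = -7/9 + ((((2*x)*x)*4)*x)/9 = -7/9 + (((2*x²)*4)*x)/9 = -7/9 + ((8*x²)*x)/9 = -7/9 + (8*x³)/9 = -7/9 + 8*x³/9)
m = 8178 (m = (-7/9 + (8/9)*8³)*(-9*(-2)) = (-7/9 + (8/9)*512)*18 = (-7/9 + 4096/9)*18 = (1363/3)*18 = 8178)
k = 10900 + I*√506 (k = 10900 + √(-506) = 10900 + I*√506 ≈ 10900.0 + 22.494*I)
m - k = 8178 - (10900 + I*√506) = 8178 + (-10900 - I*√506) = -2722 - I*√506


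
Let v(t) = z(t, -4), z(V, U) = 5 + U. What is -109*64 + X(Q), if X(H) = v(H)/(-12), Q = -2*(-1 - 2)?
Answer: -83713/12 ≈ -6976.1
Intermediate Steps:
Q = 6 (Q = -2*(-3) = 6)
v(t) = 1 (v(t) = 5 - 4 = 1)
X(H) = -1/12 (X(H) = 1/(-12) = 1*(-1/12) = -1/12)
-109*64 + X(Q) = -109*64 - 1/12 = -6976 - 1/12 = -83713/12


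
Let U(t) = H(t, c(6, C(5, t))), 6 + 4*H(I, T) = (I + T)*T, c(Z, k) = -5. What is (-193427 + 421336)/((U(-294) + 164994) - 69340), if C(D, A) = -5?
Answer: 911636/384105 ≈ 2.3734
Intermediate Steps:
H(I, T) = -3/2 + T*(I + T)/4 (H(I, T) = -3/2 + ((I + T)*T)/4 = -3/2 + (T*(I + T))/4 = -3/2 + T*(I + T)/4)
U(t) = 19/4 - 5*t/4 (U(t) = -3/2 + (1/4)*(-5)**2 + (1/4)*t*(-5) = -3/2 + (1/4)*25 - 5*t/4 = -3/2 + 25/4 - 5*t/4 = 19/4 - 5*t/4)
(-193427 + 421336)/((U(-294) + 164994) - 69340) = (-193427 + 421336)/(((19/4 - 5/4*(-294)) + 164994) - 69340) = 227909/(((19/4 + 735/2) + 164994) - 69340) = 227909/((1489/4 + 164994) - 69340) = 227909/(661465/4 - 69340) = 227909/(384105/4) = 227909*(4/384105) = 911636/384105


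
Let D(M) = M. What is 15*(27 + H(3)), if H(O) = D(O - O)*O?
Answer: 405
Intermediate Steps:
H(O) = 0 (H(O) = (O - O)*O = 0*O = 0)
15*(27 + H(3)) = 15*(27 + 0) = 15*27 = 405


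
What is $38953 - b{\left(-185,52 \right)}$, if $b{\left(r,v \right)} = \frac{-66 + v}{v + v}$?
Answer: $\frac{2025563}{52} \approx 38953.0$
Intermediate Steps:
$b{\left(r,v \right)} = \frac{-66 + v}{2 v}$
$38953 - b{\left(-185,52 \right)} = 38953 - \frac{-66 + 52}{2 \cdot 52} = 38953 - \frac{1}{2} \cdot \frac{1}{52} \left(-14\right) = 38953 - - \frac{7}{52} = 38953 + \frac{7}{52} = \frac{2025563}{52}$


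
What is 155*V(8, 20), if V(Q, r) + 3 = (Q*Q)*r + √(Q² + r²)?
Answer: 197935 + 620*√29 ≈ 2.0127e+5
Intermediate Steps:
V(Q, r) = -3 + √(Q² + r²) + r*Q² (V(Q, r) = -3 + ((Q*Q)*r + √(Q² + r²)) = -3 + (Q²*r + √(Q² + r²)) = -3 + (r*Q² + √(Q² + r²)) = -3 + (√(Q² + r²) + r*Q²) = -3 + √(Q² + r²) + r*Q²)
155*V(8, 20) = 155*(-3 + √(8² + 20²) + 20*8²) = 155*(-3 + √(64 + 400) + 20*64) = 155*(-3 + √464 + 1280) = 155*(-3 + 4*√29 + 1280) = 155*(1277 + 4*√29) = 197935 + 620*√29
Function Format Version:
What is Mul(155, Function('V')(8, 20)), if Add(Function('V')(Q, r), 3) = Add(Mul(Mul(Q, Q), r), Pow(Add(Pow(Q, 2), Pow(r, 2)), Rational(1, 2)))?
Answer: Add(197935, Mul(620, Pow(29, Rational(1, 2)))) ≈ 2.0127e+5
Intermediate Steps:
Function('V')(Q, r) = Add(-3, Pow(Add(Pow(Q, 2), Pow(r, 2)), Rational(1, 2)), Mul(r, Pow(Q, 2))) (Function('V')(Q, r) = Add(-3, Add(Mul(Mul(Q, Q), r), Pow(Add(Pow(Q, 2), Pow(r, 2)), Rational(1, 2)))) = Add(-3, Add(Mul(Pow(Q, 2), r), Pow(Add(Pow(Q, 2), Pow(r, 2)), Rational(1, 2)))) = Add(-3, Add(Mul(r, Pow(Q, 2)), Pow(Add(Pow(Q, 2), Pow(r, 2)), Rational(1, 2)))) = Add(-3, Add(Pow(Add(Pow(Q, 2), Pow(r, 2)), Rational(1, 2)), Mul(r, Pow(Q, 2)))) = Add(-3, Pow(Add(Pow(Q, 2), Pow(r, 2)), Rational(1, 2)), Mul(r, Pow(Q, 2))))
Mul(155, Function('V')(8, 20)) = Mul(155, Add(-3, Pow(Add(Pow(8, 2), Pow(20, 2)), Rational(1, 2)), Mul(20, Pow(8, 2)))) = Mul(155, Add(-3, Pow(Add(64, 400), Rational(1, 2)), Mul(20, 64))) = Mul(155, Add(-3, Pow(464, Rational(1, 2)), 1280)) = Mul(155, Add(-3, Mul(4, Pow(29, Rational(1, 2))), 1280)) = Mul(155, Add(1277, Mul(4, Pow(29, Rational(1, 2))))) = Add(197935, Mul(620, Pow(29, Rational(1, 2))))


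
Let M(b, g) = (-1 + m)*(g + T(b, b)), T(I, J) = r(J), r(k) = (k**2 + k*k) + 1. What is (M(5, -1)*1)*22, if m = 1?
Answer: 0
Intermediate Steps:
r(k) = 1 + 2*k**2 (r(k) = (k**2 + k**2) + 1 = 2*k**2 + 1 = 1 + 2*k**2)
T(I, J) = 1 + 2*J**2
M(b, g) = 0 (M(b, g) = (-1 + 1)*(g + (1 + 2*b**2)) = 0*(1 + g + 2*b**2) = 0)
(M(5, -1)*1)*22 = (0*1)*22 = 0*22 = 0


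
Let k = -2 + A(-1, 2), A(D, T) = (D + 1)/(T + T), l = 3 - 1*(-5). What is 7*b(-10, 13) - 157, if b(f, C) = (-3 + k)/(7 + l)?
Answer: -478/3 ≈ -159.33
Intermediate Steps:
l = 8 (l = 3 + 5 = 8)
A(D, T) = (1 + D)/(2*T) (A(D, T) = (1 + D)/((2*T)) = (1 + D)*(1/(2*T)) = (1 + D)/(2*T))
k = -2 (k = -2 + (½)*(1 - 1)/2 = -2 + (½)*(½)*0 = -2 + 0 = -2)
b(f, C) = -⅓ (b(f, C) = (-3 - 2)/(7 + 8) = -5/15 = -5*1/15 = -⅓)
7*b(-10, 13) - 157 = 7*(-⅓) - 157 = -7/3 - 157 = -478/3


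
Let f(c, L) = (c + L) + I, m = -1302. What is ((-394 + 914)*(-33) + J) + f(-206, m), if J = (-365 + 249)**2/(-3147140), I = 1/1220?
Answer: -3583800044179/191975540 ≈ -18668.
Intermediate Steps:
I = 1/1220 ≈ 0.00081967
J = -3364/786785 (J = (-116)**2*(-1/3147140) = 13456*(-1/3147140) = -3364/786785 ≈ -0.0042756)
f(c, L) = 1/1220 + L + c (f(c, L) = (c + L) + 1/1220 = (L + c) + 1/1220 = 1/1220 + L + c)
((-394 + 914)*(-33) + J) + f(-206, m) = ((-394 + 914)*(-33) - 3364/786785) + (1/1220 - 1302 - 206) = (520*(-33) - 3364/786785) - 1839759/1220 = (-17160 - 3364/786785) - 1839759/1220 = -13501233964/786785 - 1839759/1220 = -3583800044179/191975540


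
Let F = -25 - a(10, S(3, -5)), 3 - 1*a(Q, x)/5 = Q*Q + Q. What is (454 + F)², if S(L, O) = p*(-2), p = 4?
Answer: 929296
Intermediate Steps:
S(L, O) = -8 (S(L, O) = 4*(-2) = -8)
a(Q, x) = 15 - 5*Q - 5*Q² (a(Q, x) = 15 - 5*(Q*Q + Q) = 15 - 5*(Q² + Q) = 15 - 5*(Q + Q²) = 15 + (-5*Q - 5*Q²) = 15 - 5*Q - 5*Q²)
F = 510 (F = -25 - (15 - 5*10 - 5*10²) = -25 - (15 - 50 - 5*100) = -25 - (15 - 50 - 500) = -25 - 1*(-535) = -25 + 535 = 510)
(454 + F)² = (454 + 510)² = 964² = 929296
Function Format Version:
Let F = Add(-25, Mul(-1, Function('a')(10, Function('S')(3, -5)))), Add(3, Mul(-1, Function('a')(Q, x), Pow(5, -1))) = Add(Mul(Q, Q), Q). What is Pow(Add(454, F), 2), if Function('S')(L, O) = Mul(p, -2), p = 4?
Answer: 929296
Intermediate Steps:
Function('S')(L, O) = -8 (Function('S')(L, O) = Mul(4, -2) = -8)
Function('a')(Q, x) = Add(15, Mul(-5, Q), Mul(-5, Pow(Q, 2))) (Function('a')(Q, x) = Add(15, Mul(-5, Add(Mul(Q, Q), Q))) = Add(15, Mul(-5, Add(Pow(Q, 2), Q))) = Add(15, Mul(-5, Add(Q, Pow(Q, 2)))) = Add(15, Add(Mul(-5, Q), Mul(-5, Pow(Q, 2)))) = Add(15, Mul(-5, Q), Mul(-5, Pow(Q, 2))))
F = 510 (F = Add(-25, Mul(-1, Add(15, Mul(-5, 10), Mul(-5, Pow(10, 2))))) = Add(-25, Mul(-1, Add(15, -50, Mul(-5, 100)))) = Add(-25, Mul(-1, Add(15, -50, -500))) = Add(-25, Mul(-1, -535)) = Add(-25, 535) = 510)
Pow(Add(454, F), 2) = Pow(Add(454, 510), 2) = Pow(964, 2) = 929296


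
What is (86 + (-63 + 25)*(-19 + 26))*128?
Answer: -23040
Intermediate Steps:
(86 + (-63 + 25)*(-19 + 26))*128 = (86 - 38*7)*128 = (86 - 266)*128 = -180*128 = -23040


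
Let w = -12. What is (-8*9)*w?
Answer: 864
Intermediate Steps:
(-8*9)*w = -8*9*(-12) = -72*(-12) = 864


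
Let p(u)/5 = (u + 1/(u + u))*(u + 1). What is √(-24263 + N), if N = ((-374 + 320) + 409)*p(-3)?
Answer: 2*I*√29298/3 ≈ 114.11*I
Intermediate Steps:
p(u) = 5*(1 + u)*(u + 1/(2*u)) (p(u) = 5*((u + 1/(u + u))*(u + 1)) = 5*((u + 1/(2*u))*(1 + u)) = 5*((1 + u)*(u + 1/(2*u))) = 5*(1 + u)*(u + 1/(2*u)))
N = 33725/3 (N = ((-374 + 320) + 409)*(5/2 + 5*(-3) + 5*(-3)² + (5/2)/(-3)) = (-54 + 409)*(5/2 - 15 + 5*9 + (5/2)*(-⅓)) = 355*(5/2 - 15 + 45 - ⅚) = 355*(95/3) = 33725/3 ≈ 11242.)
√(-24263 + N) = √(-24263 + 33725/3) = √(-39064/3) = 2*I*√29298/3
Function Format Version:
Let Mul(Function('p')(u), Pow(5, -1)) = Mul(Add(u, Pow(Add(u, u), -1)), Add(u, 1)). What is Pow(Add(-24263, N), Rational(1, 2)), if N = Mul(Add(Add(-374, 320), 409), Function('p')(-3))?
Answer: Mul(Rational(2, 3), I, Pow(29298, Rational(1, 2))) ≈ Mul(114.11, I)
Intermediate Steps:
Function('p')(u) = Mul(5, Add(1, u), Add(u, Mul(Rational(1, 2), Pow(u, -1)))) (Function('p')(u) = Mul(5, Mul(Add(u, Pow(Add(u, u), -1)), Add(u, 1))) = Mul(5, Mul(Add(u, Pow(Mul(2, u), -1)), Add(1, u))) = Mul(5, Mul(Add(u, Mul(Rational(1, 2), Pow(u, -1))), Add(1, u))) = Mul(5, Mul(Add(1, u), Add(u, Mul(Rational(1, 2), Pow(u, -1))))) = Mul(5, Add(1, u), Add(u, Mul(Rational(1, 2), Pow(u, -1)))))
N = Rational(33725, 3) (N = Mul(Add(Add(-374, 320), 409), Add(Rational(5, 2), Mul(5, -3), Mul(5, Pow(-3, 2)), Mul(Rational(5, 2), Pow(-3, -1)))) = Mul(Add(-54, 409), Add(Rational(5, 2), -15, Mul(5, 9), Mul(Rational(5, 2), Rational(-1, 3)))) = Mul(355, Add(Rational(5, 2), -15, 45, Rational(-5, 6))) = Mul(355, Rational(95, 3)) = Rational(33725, 3) ≈ 11242.)
Pow(Add(-24263, N), Rational(1, 2)) = Pow(Add(-24263, Rational(33725, 3)), Rational(1, 2)) = Pow(Rational(-39064, 3), Rational(1, 2)) = Mul(Rational(2, 3), I, Pow(29298, Rational(1, 2)))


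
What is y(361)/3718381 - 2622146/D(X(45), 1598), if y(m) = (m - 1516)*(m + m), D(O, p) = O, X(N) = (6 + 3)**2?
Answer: -9750205412336/301188861 ≈ -32372.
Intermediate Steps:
X(N) = 81 (X(N) = 9**2 = 81)
y(m) = 2*m*(-1516 + m) (y(m) = (-1516 + m)*(2*m) = 2*m*(-1516 + m))
y(361)/3718381 - 2622146/D(X(45), 1598) = (2*361*(-1516 + 361))/3718381 - 2622146/81 = (2*361*(-1155))*(1/3718381) - 2622146*1/81 = -833910*1/3718381 - 2622146/81 = -833910/3718381 - 2622146/81 = -9750205412336/301188861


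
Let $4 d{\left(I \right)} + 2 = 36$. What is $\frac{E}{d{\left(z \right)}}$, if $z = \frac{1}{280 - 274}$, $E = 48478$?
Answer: $\frac{96956}{17} \approx 5703.3$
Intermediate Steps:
$z = \frac{1}{6} \approx 0.16667$
$d{\left(I \right)} = \frac{17}{2}$ ($d{\left(I \right)} = - \frac{1}{2} + \frac{1}{4} \cdot 36 = - \frac{1}{2} + 9 = \frac{17}{2}$)
$\frac{E}{d{\left(z \right)}} = \frac{48478}{\frac{17}{2}} = 48478 \cdot \frac{2}{17} = \frac{96956}{17}$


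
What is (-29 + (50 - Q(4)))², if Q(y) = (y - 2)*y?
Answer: 169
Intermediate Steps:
Q(y) = y*(-2 + y) (Q(y) = (-2 + y)*y = y*(-2 + y))
(-29 + (50 - Q(4)))² = (-29 + (50 - 4*(-2 + 4)))² = (-29 + (50 - 4*2))² = (-29 + (50 - 1*8))² = (-29 + (50 - 8))² = (-29 + 42)² = 13² = 169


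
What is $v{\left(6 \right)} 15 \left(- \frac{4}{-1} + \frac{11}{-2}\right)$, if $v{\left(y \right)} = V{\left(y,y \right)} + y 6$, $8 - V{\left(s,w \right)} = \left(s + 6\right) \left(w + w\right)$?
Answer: $2250$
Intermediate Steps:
$V{\left(s,w \right)} = 8 - 2 w \left(6 + s\right)$ ($V{\left(s,w \right)} = 8 - \left(s + 6\right) \left(w + w\right) = 8 - \left(6 + s\right) 2 w = 8 - 2 w \left(6 + s\right)$)
$v{\left(y \right)} = 8 - 6 y - 2 y^{2}$ ($v{\left(y \right)} = \left(8 - 12 y - 2 y y\right) + y 6 = \left(8 - 12 y - 2 y^{2}\right) + 6 y = 8 - 6 y - 2 y^{2}$)
$v{\left(6 \right)} 15 \left(- \frac{4}{-1} + \frac{11}{-2}\right) = \left(8 - 36 - 2 \cdot 6^{2}\right) 15 \left(- \frac{4}{-1} + \frac{11}{-2}\right) = \left(8 - 36 - 72\right) 15 \left(\left(-4\right) \left(-1\right) + 11 \left(- \frac{1}{2}\right)\right) = \left(8 - 36 - 72\right) 15 \left(4 - \frac{11}{2}\right) = \left(-100\right) 15 \left(- \frac{3}{2}\right) = \left(-1500\right) \left(- \frac{3}{2}\right) = 2250$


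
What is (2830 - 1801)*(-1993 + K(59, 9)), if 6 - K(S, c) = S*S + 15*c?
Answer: -5765487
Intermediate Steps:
K(S, c) = 6 - S² - 15*c (K(S, c) = 6 - (S*S + 15*c) = 6 - (S² + 15*c) = 6 + (-S² - 15*c) = 6 - S² - 15*c)
(2830 - 1801)*(-1993 + K(59, 9)) = (2830 - 1801)*(-1993 + (6 - 1*59² - 15*9)) = 1029*(-1993 + (6 - 1*3481 - 135)) = 1029*(-1993 + (6 - 3481 - 135)) = 1029*(-1993 - 3610) = 1029*(-5603) = -5765487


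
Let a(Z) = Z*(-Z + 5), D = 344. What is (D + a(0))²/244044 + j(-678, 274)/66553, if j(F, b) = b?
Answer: 1985620966/4060465083 ≈ 0.48901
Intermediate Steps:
a(Z) = Z*(5 - Z)
(D + a(0))²/244044 + j(-678, 274)/66553 = (344 + 0*(5 - 1*0))²/244044 + 274/66553 = (344 + 0*(5 + 0))²*(1/244044) + 274*(1/66553) = (344 + 0*5)²*(1/244044) + 274/66553 = (344 + 0)²*(1/244044) + 274/66553 = 344²*(1/244044) + 274/66553 = 118336*(1/244044) + 274/66553 = 29584/61011 + 274/66553 = 1985620966/4060465083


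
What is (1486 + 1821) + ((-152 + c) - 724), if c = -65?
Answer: 2366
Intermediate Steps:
(1486 + 1821) + ((-152 + c) - 724) = (1486 + 1821) + ((-152 - 65) - 724) = 3307 + (-217 - 724) = 3307 - 941 = 2366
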